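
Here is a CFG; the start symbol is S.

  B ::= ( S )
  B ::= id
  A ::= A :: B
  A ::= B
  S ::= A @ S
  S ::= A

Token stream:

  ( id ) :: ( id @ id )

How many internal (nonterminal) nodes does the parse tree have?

14

[S [A [A [B ( [S [A [B id]]] )]] :: [B ( [S [A [B id]] @ [S [A [B id]]]] )]]]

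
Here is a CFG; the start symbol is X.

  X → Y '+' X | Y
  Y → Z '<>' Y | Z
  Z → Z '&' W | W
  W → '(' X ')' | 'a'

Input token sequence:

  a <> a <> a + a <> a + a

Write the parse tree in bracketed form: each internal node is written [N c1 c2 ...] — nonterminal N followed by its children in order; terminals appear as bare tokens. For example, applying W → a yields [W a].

[X [Y [Z [W a]] <> [Y [Z [W a]] <> [Y [Z [W a]]]]] + [X [Y [Z [W a]] <> [Y [Z [W a]]]] + [X [Y [Z [W a]]]]]]

X
Y + X
Z <> Y + X
W <> Y + X
a <> Y + X
a <> Z <> Y + X
a <> W <> Y + X
a <> a <> Y + X
a <> a <> Z + X
a <> a <> W + X
a <> a <> a + X
a <> a <> a + Y + X
a <> a <> a + Z <> Y + X
a <> a <> a + W <> Y + X
a <> a <> a + a <> Y + X
a <> a <> a + a <> Z + X
a <> a <> a + a <> W + X
a <> a <> a + a <> a + X
a <> a <> a + a <> a + Y
a <> a <> a + a <> a + Z
a <> a <> a + a <> a + W
a <> a <> a + a <> a + a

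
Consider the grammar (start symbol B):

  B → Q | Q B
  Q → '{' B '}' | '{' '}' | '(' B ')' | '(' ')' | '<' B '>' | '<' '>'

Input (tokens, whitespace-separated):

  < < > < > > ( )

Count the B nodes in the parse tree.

[B [Q < [B [Q < >] [B [Q < >]]] >] [B [Q ( )]]]

4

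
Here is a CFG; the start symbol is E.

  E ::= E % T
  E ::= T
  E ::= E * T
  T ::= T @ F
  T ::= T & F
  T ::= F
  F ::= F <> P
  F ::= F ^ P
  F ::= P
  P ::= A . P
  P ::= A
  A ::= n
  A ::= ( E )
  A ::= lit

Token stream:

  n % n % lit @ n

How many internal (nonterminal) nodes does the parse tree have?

[E [E [E [T [F [P [A n]]]]] % [T [F [P [A n]]]]] % [T [T [F [P [A lit]]]] @ [F [P [A n]]]]]

19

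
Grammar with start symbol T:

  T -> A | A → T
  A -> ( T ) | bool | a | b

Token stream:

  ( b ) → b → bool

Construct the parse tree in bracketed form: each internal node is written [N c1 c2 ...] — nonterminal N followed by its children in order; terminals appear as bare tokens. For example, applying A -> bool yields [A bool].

T
A → T
( T ) → T
( A ) → T
( b ) → T
( b ) → A → T
( b ) → b → T
( b ) → b → A
( b ) → b → bool

[T [A ( [T [A b]] )] → [T [A b] → [T [A bool]]]]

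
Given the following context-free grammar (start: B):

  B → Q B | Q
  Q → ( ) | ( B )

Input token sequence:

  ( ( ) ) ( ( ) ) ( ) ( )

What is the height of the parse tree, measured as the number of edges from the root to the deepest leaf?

[B [Q ( [B [Q ( )]] )] [B [Q ( [B [Q ( )]] )] [B [Q ( )] [B [Q ( )]]]]]

5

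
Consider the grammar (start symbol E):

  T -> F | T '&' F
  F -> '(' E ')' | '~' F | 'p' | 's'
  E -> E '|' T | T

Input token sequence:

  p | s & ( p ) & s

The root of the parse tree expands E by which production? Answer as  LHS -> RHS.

[E [E [T [F p]]] | [T [T [T [F s]] & [F ( [E [T [F p]]] )]] & [F s]]]

E -> E '|' T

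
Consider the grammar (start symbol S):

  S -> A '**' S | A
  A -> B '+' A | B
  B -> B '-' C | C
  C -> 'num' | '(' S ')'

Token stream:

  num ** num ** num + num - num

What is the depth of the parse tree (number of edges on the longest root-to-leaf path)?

8

[S [A [B [C num]]] ** [S [A [B [C num]]] ** [S [A [B [C num]] + [A [B [B [C num]] - [C num]]]]]]]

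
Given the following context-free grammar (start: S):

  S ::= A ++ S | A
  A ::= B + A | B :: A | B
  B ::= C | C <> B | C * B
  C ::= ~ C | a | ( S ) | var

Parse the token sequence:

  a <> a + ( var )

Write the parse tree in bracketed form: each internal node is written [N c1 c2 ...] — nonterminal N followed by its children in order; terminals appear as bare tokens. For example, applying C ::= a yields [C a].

S
A
B + A
C <> B + A
a <> B + A
a <> C + A
a <> a + A
a <> a + B
a <> a + C
a <> a + ( S )
a <> a + ( A )
a <> a + ( B )
a <> a + ( C )
a <> a + ( var )

[S [A [B [C a] <> [B [C a]]] + [A [B [C ( [S [A [B [C var]]]] )]]]]]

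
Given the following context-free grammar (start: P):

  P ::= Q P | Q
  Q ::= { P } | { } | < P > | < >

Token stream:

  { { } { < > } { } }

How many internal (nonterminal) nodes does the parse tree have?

[P [Q { [P [Q { }] [P [Q { [P [Q < >]] }] [P [Q { }]]]] }]]

10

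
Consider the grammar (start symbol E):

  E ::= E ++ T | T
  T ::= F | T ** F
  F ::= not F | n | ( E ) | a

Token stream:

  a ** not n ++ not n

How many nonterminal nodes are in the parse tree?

[E [E [T [T [F a]] ** [F not [F n]]]] ++ [T [F not [F n]]]]

10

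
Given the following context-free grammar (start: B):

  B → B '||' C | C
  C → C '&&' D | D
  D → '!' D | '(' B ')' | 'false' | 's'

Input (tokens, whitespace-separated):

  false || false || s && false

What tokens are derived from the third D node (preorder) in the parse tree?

[B [B [B [C [D false]]] || [C [D false]]] || [C [C [D s]] && [D false]]]

s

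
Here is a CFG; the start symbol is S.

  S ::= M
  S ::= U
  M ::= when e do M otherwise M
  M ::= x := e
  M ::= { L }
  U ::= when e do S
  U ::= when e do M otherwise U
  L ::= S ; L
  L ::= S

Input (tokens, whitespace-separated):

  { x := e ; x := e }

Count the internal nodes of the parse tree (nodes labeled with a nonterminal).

[S [M { [L [S [M x := e]] ; [L [S [M x := e]]]] }]]

8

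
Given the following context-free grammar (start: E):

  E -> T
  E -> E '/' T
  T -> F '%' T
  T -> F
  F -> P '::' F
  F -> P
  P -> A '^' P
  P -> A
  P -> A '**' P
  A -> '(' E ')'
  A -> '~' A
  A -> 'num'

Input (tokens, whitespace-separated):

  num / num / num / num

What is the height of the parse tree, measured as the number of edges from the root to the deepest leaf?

8

[E [E [E [E [T [F [P [A num]]]]] / [T [F [P [A num]]]]] / [T [F [P [A num]]]]] / [T [F [P [A num]]]]]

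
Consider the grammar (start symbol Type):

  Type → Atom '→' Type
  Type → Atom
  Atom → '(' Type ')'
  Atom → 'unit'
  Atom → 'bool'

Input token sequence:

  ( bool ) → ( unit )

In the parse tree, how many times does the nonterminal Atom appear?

[Type [Atom ( [Type [Atom bool]] )] → [Type [Atom ( [Type [Atom unit]] )]]]

4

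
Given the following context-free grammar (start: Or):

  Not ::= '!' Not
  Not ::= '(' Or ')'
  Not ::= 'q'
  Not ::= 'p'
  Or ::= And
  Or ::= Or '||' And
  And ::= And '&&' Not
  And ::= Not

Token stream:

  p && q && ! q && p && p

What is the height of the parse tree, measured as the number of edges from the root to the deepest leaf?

[Or [And [And [And [And [And [Not p]] && [Not q]] && [Not ! [Not q]]] && [Not p]] && [Not p]]]

7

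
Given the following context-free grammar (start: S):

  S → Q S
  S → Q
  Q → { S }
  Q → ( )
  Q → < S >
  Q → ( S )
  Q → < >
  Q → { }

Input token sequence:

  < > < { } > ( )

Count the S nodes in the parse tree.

4

[S [Q < >] [S [Q < [S [Q { }]] >] [S [Q ( )]]]]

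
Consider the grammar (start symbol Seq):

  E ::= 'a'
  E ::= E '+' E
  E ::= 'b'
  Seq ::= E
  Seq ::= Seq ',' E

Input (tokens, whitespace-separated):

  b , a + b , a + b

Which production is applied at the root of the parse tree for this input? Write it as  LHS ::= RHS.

Seq ::= Seq ',' E

[Seq [Seq [Seq [E b]] , [E [E a] + [E b]]] , [E [E a] + [E b]]]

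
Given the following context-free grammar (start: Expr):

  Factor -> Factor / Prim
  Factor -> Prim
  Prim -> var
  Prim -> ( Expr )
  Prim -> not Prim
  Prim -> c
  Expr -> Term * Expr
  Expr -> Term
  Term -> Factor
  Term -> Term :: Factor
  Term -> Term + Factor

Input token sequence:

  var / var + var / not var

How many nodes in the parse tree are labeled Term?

[Expr [Term [Term [Factor [Factor [Prim var]] / [Prim var]]] + [Factor [Factor [Prim var]] / [Prim not [Prim var]]]]]

2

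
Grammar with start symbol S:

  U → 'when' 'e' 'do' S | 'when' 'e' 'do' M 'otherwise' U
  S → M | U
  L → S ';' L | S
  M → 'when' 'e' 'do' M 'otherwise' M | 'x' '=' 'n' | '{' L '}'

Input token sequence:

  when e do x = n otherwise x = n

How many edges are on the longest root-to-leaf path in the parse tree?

[S [M when e do [M x = n] otherwise [M x = n]]]

3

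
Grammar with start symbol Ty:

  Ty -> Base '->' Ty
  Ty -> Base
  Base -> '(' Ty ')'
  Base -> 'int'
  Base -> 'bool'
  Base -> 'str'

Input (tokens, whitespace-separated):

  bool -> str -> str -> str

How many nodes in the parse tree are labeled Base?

4

[Ty [Base bool] -> [Ty [Base str] -> [Ty [Base str] -> [Ty [Base str]]]]]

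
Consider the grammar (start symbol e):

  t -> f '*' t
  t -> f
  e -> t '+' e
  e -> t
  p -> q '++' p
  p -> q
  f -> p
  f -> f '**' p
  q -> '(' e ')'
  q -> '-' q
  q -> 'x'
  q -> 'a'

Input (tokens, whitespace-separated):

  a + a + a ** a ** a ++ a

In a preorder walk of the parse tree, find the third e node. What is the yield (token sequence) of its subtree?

[e [t [f [p [q a]]]] + [e [t [f [p [q a]]]] + [e [t [f [f [f [p [q a]]] ** [p [q a]]] ** [p [q a] ++ [p [q a]]]]]]]]

a ** a ** a ++ a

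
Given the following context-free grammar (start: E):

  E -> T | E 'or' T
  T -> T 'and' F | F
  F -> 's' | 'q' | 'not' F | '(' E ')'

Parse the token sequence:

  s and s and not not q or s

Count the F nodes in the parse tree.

[E [E [T [T [T [F s]] and [F s]] and [F not [F not [F q]]]]] or [T [F s]]]

6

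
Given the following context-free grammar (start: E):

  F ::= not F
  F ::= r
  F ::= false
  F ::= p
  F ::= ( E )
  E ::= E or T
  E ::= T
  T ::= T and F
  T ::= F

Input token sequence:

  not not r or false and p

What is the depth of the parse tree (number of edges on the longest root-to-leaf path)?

6

[E [E [T [F not [F not [F r]]]]] or [T [T [F false]] and [F p]]]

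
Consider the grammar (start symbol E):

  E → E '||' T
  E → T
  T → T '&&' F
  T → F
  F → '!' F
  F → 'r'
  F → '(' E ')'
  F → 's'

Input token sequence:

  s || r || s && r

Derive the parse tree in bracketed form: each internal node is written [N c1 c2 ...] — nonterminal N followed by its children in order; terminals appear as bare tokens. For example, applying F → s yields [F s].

[E [E [E [T [F s]]] || [T [F r]]] || [T [T [F s]] && [F r]]]

E
E || T
E || T || T
T || T || T
F || T || T
s || T || T
s || F || T
s || r || T
s || r || T && F
s || r || F && F
s || r || s && F
s || r || s && r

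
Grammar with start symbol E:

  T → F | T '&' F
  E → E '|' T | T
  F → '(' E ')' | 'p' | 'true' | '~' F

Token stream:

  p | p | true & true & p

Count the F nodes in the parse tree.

[E [E [E [T [F p]]] | [T [F p]]] | [T [T [T [F true]] & [F true]] & [F p]]]

5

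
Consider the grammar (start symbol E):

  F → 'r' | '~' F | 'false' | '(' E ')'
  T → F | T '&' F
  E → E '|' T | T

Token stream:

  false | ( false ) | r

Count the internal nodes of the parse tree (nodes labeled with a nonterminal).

12

[E [E [E [T [F false]]] | [T [F ( [E [T [F false]]] )]]] | [T [F r]]]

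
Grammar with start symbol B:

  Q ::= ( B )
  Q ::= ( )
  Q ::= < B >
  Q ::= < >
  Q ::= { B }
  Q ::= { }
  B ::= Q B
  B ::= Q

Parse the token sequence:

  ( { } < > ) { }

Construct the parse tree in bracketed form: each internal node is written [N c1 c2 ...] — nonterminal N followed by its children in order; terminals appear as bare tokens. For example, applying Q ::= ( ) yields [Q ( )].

B
Q B
( B ) B
( Q B ) B
( { } B ) B
( { } Q ) B
( { } < > ) B
( { } < > ) Q
( { } < > ) { }

[B [Q ( [B [Q { }] [B [Q < >]]] )] [B [Q { }]]]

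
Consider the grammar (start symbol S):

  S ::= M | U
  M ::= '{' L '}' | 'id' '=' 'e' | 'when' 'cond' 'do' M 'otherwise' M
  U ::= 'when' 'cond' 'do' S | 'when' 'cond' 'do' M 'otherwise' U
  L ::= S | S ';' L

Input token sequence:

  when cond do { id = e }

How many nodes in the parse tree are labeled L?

1

[S [U when cond do [S [M { [L [S [M id = e]]] }]]]]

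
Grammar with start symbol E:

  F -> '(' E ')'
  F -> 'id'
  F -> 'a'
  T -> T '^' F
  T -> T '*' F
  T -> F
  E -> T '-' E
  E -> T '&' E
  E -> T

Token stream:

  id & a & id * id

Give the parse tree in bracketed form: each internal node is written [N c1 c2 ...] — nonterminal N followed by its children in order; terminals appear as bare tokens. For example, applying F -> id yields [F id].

[E [T [F id]] & [E [T [F a]] & [E [T [T [F id]] * [F id]]]]]

E
T & E
F & E
id & E
id & T & E
id & F & E
id & a & E
id & a & T
id & a & T * F
id & a & F * F
id & a & id * F
id & a & id * id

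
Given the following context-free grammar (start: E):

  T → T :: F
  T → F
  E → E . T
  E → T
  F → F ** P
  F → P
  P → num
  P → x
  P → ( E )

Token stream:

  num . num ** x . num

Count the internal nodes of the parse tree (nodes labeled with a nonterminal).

[E [E [E [T [F [P num]]]] . [T [F [F [P num]] ** [P x]]]] . [T [F [P num]]]]

14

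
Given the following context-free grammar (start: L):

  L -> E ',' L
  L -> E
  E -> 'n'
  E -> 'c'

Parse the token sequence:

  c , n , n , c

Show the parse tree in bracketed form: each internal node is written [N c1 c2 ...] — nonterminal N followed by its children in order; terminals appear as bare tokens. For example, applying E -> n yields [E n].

L
E , L
c , L
c , E , L
c , n , L
c , n , E , L
c , n , n , L
c , n , n , E
c , n , n , c

[L [E c] , [L [E n] , [L [E n] , [L [E c]]]]]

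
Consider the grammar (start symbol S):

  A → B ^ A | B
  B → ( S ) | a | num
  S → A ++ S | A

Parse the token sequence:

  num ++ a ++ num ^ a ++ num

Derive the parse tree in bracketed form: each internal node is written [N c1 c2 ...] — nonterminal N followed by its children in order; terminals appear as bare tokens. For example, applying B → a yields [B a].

[S [A [B num]] ++ [S [A [B a]] ++ [S [A [B num] ^ [A [B a]]] ++ [S [A [B num]]]]]]

S
A ++ S
B ++ S
num ++ S
num ++ A ++ S
num ++ B ++ S
num ++ a ++ S
num ++ a ++ A ++ S
num ++ a ++ B ^ A ++ S
num ++ a ++ num ^ A ++ S
num ++ a ++ num ^ B ++ S
num ++ a ++ num ^ a ++ S
num ++ a ++ num ^ a ++ A
num ++ a ++ num ^ a ++ B
num ++ a ++ num ^ a ++ num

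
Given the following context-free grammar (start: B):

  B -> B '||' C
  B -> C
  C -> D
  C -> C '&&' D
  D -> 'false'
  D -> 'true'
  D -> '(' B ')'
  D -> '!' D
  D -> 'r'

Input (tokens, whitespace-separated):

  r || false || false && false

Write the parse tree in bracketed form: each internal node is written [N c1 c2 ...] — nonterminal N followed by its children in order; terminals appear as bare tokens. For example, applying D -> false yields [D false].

[B [B [B [C [D r]]] || [C [D false]]] || [C [C [D false]] && [D false]]]

B
B || C
B || C || C
C || C || C
D || C || C
r || C || C
r || D || C
r || false || C
r || false || C && D
r || false || D && D
r || false || false && D
r || false || false && false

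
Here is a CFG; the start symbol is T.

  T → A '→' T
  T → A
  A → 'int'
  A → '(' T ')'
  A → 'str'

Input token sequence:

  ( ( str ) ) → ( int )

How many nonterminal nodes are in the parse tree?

[T [A ( [T [A ( [T [A str]] )]] )] → [T [A ( [T [A int]] )]]]

10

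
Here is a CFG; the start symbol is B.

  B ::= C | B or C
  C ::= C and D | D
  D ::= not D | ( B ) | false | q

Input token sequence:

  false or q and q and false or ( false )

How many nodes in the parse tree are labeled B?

[B [B [B [C [D false]]] or [C [C [C [D q]] and [D q]] and [D false]]] or [C [D ( [B [C [D false]]] )]]]

4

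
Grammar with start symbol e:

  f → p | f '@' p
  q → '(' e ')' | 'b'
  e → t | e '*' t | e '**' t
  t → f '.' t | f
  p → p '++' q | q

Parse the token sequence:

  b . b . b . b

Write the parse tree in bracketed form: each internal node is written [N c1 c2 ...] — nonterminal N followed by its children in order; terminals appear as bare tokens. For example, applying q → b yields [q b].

e
t
f . t
p . t
q . t
b . t
b . f . t
b . p . t
b . q . t
b . b . t
b . b . f . t
b . b . p . t
b . b . q . t
b . b . b . t
b . b . b . f
b . b . b . p
b . b . b . q
b . b . b . b

[e [t [f [p [q b]]] . [t [f [p [q b]]] . [t [f [p [q b]]] . [t [f [p [q b]]]]]]]]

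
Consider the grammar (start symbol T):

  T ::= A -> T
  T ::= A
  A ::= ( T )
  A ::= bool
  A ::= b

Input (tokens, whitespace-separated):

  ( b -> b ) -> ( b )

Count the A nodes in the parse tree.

[T [A ( [T [A b] -> [T [A b]]] )] -> [T [A ( [T [A b]] )]]]

5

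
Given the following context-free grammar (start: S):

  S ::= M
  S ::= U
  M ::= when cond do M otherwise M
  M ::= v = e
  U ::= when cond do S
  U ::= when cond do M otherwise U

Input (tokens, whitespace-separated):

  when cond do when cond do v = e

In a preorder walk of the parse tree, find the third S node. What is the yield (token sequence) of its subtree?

[S [U when cond do [S [U when cond do [S [M v = e]]]]]]

v = e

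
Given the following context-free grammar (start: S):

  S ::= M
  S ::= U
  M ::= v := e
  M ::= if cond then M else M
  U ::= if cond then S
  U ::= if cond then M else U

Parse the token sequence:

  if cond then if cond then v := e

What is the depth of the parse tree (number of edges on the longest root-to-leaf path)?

[S [U if cond then [S [U if cond then [S [M v := e]]]]]]

6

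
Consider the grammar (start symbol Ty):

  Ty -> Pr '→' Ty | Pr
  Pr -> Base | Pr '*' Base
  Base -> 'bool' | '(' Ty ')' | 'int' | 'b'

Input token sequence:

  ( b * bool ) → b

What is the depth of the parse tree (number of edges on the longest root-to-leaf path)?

7

[Ty [Pr [Base ( [Ty [Pr [Pr [Base b]] * [Base bool]]] )]] → [Ty [Pr [Base b]]]]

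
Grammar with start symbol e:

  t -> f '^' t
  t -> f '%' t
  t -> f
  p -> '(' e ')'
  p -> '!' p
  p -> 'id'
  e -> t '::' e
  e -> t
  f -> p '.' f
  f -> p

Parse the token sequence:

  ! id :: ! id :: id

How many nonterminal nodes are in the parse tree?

[e [t [f [p ! [p id]]]] :: [e [t [f [p ! [p id]]]] :: [e [t [f [p id]]]]]]

14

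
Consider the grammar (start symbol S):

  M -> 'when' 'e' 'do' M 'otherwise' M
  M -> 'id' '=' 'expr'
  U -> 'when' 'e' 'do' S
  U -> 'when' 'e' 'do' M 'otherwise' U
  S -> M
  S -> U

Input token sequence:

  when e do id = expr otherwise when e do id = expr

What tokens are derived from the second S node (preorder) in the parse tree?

[S [U when e do [M id = expr] otherwise [U when e do [S [M id = expr]]]]]

id = expr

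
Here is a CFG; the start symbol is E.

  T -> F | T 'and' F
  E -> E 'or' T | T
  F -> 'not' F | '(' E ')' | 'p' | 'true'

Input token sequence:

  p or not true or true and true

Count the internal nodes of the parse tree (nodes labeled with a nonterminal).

12

[E [E [E [T [F p]]] or [T [F not [F true]]]] or [T [T [F true]] and [F true]]]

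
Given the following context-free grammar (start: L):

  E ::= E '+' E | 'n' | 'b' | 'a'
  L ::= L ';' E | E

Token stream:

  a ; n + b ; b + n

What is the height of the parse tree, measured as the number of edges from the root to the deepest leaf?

[L [L [L [E a]] ; [E [E n] + [E b]]] ; [E [E b] + [E n]]]

4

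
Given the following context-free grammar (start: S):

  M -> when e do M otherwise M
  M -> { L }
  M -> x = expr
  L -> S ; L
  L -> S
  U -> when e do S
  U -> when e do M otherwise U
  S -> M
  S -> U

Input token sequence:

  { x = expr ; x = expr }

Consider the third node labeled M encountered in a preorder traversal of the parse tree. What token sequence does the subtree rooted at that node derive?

x = expr

[S [M { [L [S [M x = expr]] ; [L [S [M x = expr]]]] }]]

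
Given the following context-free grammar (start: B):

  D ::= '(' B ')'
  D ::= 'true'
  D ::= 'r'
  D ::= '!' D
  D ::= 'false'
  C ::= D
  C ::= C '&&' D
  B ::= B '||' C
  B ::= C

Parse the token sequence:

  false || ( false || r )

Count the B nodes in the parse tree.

[B [B [C [D false]]] || [C [D ( [B [B [C [D false]]] || [C [D r]]] )]]]

4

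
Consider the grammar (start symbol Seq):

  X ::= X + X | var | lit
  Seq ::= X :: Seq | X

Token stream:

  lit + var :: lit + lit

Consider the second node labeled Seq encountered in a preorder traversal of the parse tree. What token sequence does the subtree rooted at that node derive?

[Seq [X [X lit] + [X var]] :: [Seq [X [X lit] + [X lit]]]]

lit + lit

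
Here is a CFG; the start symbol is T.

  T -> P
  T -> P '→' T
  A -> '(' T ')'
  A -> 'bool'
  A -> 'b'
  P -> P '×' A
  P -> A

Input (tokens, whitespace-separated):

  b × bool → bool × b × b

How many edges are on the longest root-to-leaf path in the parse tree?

[T [P [P [A b]] × [A bool]] → [T [P [P [P [A bool]] × [A b]] × [A b]]]]

6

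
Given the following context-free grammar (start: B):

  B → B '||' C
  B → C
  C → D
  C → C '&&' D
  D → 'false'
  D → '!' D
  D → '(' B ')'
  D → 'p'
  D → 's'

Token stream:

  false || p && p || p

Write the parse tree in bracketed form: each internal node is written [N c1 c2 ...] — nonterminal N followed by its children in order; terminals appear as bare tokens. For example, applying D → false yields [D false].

[B [B [B [C [D false]]] || [C [C [D p]] && [D p]]] || [C [D p]]]

B
B || C
B || C || C
C || C || C
D || C || C
false || C || C
false || C && D || C
false || D && D || C
false || p && D || C
false || p && p || C
false || p && p || D
false || p && p || p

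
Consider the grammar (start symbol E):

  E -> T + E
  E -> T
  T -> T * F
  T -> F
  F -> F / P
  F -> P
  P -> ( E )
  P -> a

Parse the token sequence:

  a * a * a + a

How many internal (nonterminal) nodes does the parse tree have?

[E [T [T [T [F [P a]]] * [F [P a]]] * [F [P a]]] + [E [T [F [P a]]]]]

14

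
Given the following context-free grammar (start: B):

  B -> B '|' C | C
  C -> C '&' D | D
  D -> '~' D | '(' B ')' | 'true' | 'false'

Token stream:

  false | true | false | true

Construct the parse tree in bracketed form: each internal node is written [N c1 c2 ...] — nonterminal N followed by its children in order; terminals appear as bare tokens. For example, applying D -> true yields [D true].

[B [B [B [B [C [D false]]] | [C [D true]]] | [C [D false]]] | [C [D true]]]

B
B | C
B | C | C
B | C | C | C
C | C | C | C
D | C | C | C
false | C | C | C
false | D | C | C
false | true | C | C
false | true | D | C
false | true | false | C
false | true | false | D
false | true | false | true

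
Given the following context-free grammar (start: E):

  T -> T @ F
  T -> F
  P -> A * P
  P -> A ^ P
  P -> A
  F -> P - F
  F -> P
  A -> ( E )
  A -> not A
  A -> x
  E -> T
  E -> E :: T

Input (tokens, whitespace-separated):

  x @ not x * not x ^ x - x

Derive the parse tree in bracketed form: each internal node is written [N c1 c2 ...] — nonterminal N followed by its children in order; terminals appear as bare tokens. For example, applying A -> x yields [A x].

E
T
T @ F
F @ F
P @ F
A @ F
x @ F
x @ P - F
x @ A * P - F
x @ not A * P - F
x @ not x * P - F
x @ not x * A ^ P - F
x @ not x * not A ^ P - F
x @ not x * not x ^ P - F
x @ not x * not x ^ A - F
x @ not x * not x ^ x - F
x @ not x * not x ^ x - P
x @ not x * not x ^ x - A
x @ not x * not x ^ x - x

[E [T [T [F [P [A x]]]] @ [F [P [A not [A x]] * [P [A not [A x]] ^ [P [A x]]]] - [F [P [A x]]]]]]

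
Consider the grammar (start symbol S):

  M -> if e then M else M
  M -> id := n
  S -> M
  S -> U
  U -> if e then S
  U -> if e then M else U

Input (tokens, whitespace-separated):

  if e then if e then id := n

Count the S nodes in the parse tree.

[S [U if e then [S [U if e then [S [M id := n]]]]]]

3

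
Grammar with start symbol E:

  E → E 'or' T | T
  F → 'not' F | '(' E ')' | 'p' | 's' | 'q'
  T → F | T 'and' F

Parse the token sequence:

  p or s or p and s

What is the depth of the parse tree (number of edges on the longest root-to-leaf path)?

[E [E [E [T [F p]]] or [T [F s]]] or [T [T [F p]] and [F s]]]

5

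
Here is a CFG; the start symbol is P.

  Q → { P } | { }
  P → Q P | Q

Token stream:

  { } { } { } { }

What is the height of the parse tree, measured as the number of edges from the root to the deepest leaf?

[P [Q { }] [P [Q { }] [P [Q { }] [P [Q { }]]]]]

5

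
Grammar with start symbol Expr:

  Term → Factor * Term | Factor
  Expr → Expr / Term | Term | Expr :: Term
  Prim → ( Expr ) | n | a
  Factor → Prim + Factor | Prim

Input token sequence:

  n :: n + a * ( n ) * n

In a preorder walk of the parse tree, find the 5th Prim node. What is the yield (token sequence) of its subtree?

[Expr [Expr [Term [Factor [Prim n]]]] :: [Term [Factor [Prim n] + [Factor [Prim a]]] * [Term [Factor [Prim ( [Expr [Term [Factor [Prim n]]]] )]] * [Term [Factor [Prim n]]]]]]

n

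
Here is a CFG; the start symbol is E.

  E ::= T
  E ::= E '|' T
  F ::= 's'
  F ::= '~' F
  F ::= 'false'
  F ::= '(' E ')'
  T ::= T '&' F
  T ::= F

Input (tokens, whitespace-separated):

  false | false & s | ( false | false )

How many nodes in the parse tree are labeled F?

6

[E [E [E [T [F false]]] | [T [T [F false]] & [F s]]] | [T [F ( [E [E [T [F false]]] | [T [F false]]] )]]]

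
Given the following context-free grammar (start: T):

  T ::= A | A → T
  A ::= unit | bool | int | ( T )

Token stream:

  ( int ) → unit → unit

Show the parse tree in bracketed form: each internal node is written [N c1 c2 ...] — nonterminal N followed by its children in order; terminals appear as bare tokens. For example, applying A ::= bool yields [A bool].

T
A → T
( T ) → T
( A ) → T
( int ) → T
( int ) → A → T
( int ) → unit → T
( int ) → unit → A
( int ) → unit → unit

[T [A ( [T [A int]] )] → [T [A unit] → [T [A unit]]]]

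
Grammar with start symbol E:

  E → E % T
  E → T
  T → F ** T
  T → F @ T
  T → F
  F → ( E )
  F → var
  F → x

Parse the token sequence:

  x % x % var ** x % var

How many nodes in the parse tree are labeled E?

[E [E [E [E [T [F x]]] % [T [F x]]] % [T [F var] ** [T [F x]]]] % [T [F var]]]

4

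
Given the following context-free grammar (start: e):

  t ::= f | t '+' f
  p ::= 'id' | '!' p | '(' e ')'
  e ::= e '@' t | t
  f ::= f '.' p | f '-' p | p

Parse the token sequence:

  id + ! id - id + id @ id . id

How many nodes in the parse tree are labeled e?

[e [e [t [t [t [f [p id]]] + [f [f [p ! [p id]]] - [p id]]] + [f [p id]]]] @ [t [f [f [p id]] . [p id]]]]

2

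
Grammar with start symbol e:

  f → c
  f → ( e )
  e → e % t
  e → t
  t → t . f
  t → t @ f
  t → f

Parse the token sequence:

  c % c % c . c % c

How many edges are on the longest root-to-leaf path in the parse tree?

[e [e [e [e [t [f c]]] % [t [f c]]] % [t [t [f c]] . [f c]]] % [t [f c]]]

6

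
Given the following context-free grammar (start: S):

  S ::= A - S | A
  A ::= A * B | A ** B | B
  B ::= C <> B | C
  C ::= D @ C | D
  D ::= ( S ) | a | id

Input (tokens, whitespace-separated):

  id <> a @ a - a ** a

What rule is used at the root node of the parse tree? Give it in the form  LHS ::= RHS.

S ::= A - S

[S [A [B [C [D id]] <> [B [C [D a] @ [C [D a]]]]]] - [S [A [A [B [C [D a]]]] ** [B [C [D a]]]]]]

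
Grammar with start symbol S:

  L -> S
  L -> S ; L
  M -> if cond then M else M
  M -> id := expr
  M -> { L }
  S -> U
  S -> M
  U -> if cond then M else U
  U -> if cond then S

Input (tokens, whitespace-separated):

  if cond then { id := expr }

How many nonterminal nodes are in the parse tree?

[S [U if cond then [S [M { [L [S [M id := expr]]] }]]]]

7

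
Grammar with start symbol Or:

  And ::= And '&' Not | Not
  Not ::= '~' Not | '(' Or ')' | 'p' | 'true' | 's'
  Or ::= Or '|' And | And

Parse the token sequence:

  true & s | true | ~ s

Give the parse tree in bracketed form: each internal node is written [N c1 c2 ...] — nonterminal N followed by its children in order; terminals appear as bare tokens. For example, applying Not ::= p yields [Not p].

Or
Or | And
Or | And | And
And | And | And
And & Not | And | And
Not & Not | And | And
true & Not | And | And
true & s | And | And
true & s | Not | And
true & s | true | And
true & s | true | Not
true & s | true | ~ Not
true & s | true | ~ s

[Or [Or [Or [And [And [Not true]] & [Not s]]] | [And [Not true]]] | [And [Not ~ [Not s]]]]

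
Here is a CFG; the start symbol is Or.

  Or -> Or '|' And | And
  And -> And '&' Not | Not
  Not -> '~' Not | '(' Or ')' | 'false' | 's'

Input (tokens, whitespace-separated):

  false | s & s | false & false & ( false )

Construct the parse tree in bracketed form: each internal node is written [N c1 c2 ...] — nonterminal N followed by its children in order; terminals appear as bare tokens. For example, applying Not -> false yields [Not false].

[Or [Or [Or [And [Not false]]] | [And [And [Not s]] & [Not s]]] | [And [And [And [Not false]] & [Not false]] & [Not ( [Or [And [Not false]]] )]]]

Or
Or | And
Or | And | And
And | And | And
Not | And | And
false | And | And
false | And & Not | And
false | Not & Not | And
false | s & Not | And
false | s & s | And
false | s & s | And & Not
false | s & s | And & Not & Not
false | s & s | Not & Not & Not
false | s & s | false & Not & Not
false | s & s | false & false & Not
false | s & s | false & false & ( Or )
false | s & s | false & false & ( And )
false | s & s | false & false & ( Not )
false | s & s | false & false & ( false )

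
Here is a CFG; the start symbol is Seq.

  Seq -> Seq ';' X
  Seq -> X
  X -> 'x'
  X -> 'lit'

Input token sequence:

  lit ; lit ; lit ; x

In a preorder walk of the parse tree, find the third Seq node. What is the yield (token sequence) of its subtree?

lit ; lit

[Seq [Seq [Seq [Seq [X lit]] ; [X lit]] ; [X lit]] ; [X x]]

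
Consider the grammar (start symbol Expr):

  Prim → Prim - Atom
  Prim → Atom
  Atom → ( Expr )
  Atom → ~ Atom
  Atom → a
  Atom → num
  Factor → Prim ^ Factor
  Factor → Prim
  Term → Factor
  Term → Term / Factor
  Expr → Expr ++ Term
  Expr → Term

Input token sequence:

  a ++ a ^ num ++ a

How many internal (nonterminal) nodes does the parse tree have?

18

[Expr [Expr [Expr [Term [Factor [Prim [Atom a]]]]] ++ [Term [Factor [Prim [Atom a]] ^ [Factor [Prim [Atom num]]]]]] ++ [Term [Factor [Prim [Atom a]]]]]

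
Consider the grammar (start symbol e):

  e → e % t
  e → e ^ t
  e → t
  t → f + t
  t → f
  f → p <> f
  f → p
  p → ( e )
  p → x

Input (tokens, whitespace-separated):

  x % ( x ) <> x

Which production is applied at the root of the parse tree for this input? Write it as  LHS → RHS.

[e [e [t [f [p x]]]] % [t [f [p ( [e [t [f [p x]]]] )] <> [f [p x]]]]]

e → e % t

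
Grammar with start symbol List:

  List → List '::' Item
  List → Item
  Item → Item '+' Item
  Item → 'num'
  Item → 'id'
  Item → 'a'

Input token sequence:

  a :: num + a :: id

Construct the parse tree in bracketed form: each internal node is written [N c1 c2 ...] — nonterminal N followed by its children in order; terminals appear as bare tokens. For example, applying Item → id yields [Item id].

List
List :: Item
List :: Item :: Item
Item :: Item :: Item
a :: Item :: Item
a :: Item + Item :: Item
a :: num + Item :: Item
a :: num + a :: Item
a :: num + a :: id

[List [List [List [Item a]] :: [Item [Item num] + [Item a]]] :: [Item id]]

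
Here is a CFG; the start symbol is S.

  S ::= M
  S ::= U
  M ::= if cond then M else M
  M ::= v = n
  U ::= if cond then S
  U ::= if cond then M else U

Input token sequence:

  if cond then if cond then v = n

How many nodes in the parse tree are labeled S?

[S [U if cond then [S [U if cond then [S [M v = n]]]]]]

3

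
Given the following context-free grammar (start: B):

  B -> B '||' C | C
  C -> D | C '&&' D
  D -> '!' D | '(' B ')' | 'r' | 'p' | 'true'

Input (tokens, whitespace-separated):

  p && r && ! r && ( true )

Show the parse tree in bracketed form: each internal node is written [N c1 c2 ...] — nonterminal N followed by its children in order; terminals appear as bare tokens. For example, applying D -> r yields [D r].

[B [C [C [C [C [D p]] && [D r]] && [D ! [D r]]] && [D ( [B [C [D true]]] )]]]

B
C
C && D
C && D && D
C && D && D && D
D && D && D && D
p && D && D && D
p && r && D && D
p && r && ! D && D
p && r && ! r && D
p && r && ! r && ( B )
p && r && ! r && ( C )
p && r && ! r && ( D )
p && r && ! r && ( true )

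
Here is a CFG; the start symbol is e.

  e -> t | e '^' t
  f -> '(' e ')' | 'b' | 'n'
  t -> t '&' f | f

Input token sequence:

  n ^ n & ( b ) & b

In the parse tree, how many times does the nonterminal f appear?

[e [e [t [f n]]] ^ [t [t [t [f n]] & [f ( [e [t [f b]]] )]] & [f b]]]

5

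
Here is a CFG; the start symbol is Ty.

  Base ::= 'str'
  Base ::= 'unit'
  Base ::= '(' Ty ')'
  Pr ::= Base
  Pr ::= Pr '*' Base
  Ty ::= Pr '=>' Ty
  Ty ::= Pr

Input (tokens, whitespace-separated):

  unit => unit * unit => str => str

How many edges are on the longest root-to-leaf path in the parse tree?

6

[Ty [Pr [Base unit]] => [Ty [Pr [Pr [Base unit]] * [Base unit]] => [Ty [Pr [Base str]] => [Ty [Pr [Base str]]]]]]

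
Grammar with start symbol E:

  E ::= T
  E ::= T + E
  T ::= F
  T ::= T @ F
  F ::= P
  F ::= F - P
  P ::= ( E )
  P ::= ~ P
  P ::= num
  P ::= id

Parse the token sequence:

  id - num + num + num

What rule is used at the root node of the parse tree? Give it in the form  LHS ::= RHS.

E ::= T + E

[E [T [F [F [P id]] - [P num]]] + [E [T [F [P num]]] + [E [T [F [P num]]]]]]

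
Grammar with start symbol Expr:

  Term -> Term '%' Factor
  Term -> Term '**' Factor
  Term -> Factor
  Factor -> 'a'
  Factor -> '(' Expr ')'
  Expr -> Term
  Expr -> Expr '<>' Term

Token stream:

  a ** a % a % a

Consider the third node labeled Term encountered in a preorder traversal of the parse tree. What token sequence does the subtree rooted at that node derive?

[Expr [Term [Term [Term [Term [Factor a]] ** [Factor a]] % [Factor a]] % [Factor a]]]

a ** a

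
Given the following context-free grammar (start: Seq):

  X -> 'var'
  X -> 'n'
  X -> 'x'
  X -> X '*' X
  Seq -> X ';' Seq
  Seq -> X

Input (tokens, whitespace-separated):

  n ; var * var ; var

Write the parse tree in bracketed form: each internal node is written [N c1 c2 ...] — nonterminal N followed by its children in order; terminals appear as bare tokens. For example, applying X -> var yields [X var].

[Seq [X n] ; [Seq [X [X var] * [X var]] ; [Seq [X var]]]]

Seq
X ; Seq
n ; Seq
n ; X ; Seq
n ; X * X ; Seq
n ; var * X ; Seq
n ; var * var ; Seq
n ; var * var ; X
n ; var * var ; var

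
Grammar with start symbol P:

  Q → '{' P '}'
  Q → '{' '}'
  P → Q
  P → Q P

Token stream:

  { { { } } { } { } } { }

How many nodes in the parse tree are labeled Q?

6

[P [Q { [P [Q { [P [Q { }]] }] [P [Q { }] [P [Q { }]]]] }] [P [Q { }]]]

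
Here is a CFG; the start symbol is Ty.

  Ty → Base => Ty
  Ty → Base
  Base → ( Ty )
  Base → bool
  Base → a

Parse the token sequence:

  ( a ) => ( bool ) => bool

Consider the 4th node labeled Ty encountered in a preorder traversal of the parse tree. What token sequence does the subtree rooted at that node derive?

[Ty [Base ( [Ty [Base a]] )] => [Ty [Base ( [Ty [Base bool]] )] => [Ty [Base bool]]]]

bool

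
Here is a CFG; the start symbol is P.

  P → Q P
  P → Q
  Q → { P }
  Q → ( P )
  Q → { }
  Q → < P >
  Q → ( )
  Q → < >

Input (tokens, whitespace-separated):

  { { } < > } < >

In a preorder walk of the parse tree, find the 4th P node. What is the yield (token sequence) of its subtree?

[P [Q { [P [Q { }] [P [Q < >]]] }] [P [Q < >]]]

< >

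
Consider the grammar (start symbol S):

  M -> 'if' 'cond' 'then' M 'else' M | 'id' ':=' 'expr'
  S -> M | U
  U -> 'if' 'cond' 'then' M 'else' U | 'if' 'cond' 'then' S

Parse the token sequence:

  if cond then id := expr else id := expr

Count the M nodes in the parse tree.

3

[S [M if cond then [M id := expr] else [M id := expr]]]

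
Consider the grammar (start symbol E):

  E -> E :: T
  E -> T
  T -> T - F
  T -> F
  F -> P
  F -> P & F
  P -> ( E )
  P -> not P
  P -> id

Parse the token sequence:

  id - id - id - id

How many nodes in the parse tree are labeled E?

[E [T [T [T [T [F [P id]]] - [F [P id]]] - [F [P id]]] - [F [P id]]]]

1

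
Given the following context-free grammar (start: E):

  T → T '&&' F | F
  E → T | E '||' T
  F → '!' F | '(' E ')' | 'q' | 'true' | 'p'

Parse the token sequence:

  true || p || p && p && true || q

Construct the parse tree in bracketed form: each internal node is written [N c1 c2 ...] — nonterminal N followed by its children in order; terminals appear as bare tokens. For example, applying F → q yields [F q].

E
E || T
E || T || T
E || T || T || T
T || T || T || T
F || T || T || T
true || T || T || T
true || F || T || T
true || p || T || T
true || p || T && F || T
true || p || T && F && F || T
true || p || F && F && F || T
true || p || p && F && F || T
true || p || p && p && F || T
true || p || p && p && true || T
true || p || p && p && true || F
true || p || p && p && true || q

[E [E [E [E [T [F true]]] || [T [F p]]] || [T [T [T [F p]] && [F p]] && [F true]]] || [T [F q]]]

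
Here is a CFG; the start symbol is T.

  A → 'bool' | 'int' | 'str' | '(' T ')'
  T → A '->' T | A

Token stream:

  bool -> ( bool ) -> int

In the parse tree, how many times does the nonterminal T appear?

[T [A bool] -> [T [A ( [T [A bool]] )] -> [T [A int]]]]

4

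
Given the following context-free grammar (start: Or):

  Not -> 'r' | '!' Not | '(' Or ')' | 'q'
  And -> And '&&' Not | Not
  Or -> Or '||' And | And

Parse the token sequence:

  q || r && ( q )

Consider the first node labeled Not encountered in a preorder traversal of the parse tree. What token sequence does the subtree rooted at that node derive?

q

[Or [Or [And [Not q]]] || [And [And [Not r]] && [Not ( [Or [And [Not q]]] )]]]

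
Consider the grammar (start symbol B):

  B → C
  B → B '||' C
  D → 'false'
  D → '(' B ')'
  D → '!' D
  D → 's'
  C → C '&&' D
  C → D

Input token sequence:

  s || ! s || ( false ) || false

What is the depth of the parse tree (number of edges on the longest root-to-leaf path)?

[B [B [B [B [C [D s]]] || [C [D ! [D s]]]] || [C [D ( [B [C [D false]]] )]]] || [C [D false]]]

7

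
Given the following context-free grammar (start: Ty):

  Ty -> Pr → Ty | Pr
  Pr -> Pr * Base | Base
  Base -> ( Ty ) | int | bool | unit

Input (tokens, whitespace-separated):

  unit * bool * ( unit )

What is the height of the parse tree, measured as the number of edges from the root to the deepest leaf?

6

[Ty [Pr [Pr [Pr [Base unit]] * [Base bool]] * [Base ( [Ty [Pr [Base unit]]] )]]]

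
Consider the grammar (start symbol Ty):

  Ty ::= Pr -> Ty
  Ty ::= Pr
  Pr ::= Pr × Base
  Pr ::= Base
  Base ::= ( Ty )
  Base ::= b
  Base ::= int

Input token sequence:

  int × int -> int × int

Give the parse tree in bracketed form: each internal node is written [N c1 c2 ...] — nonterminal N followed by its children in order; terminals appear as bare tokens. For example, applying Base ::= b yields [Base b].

[Ty [Pr [Pr [Base int]] × [Base int]] -> [Ty [Pr [Pr [Base int]] × [Base int]]]]

Ty
Pr -> Ty
Pr × Base -> Ty
Base × Base -> Ty
int × Base -> Ty
int × int -> Ty
int × int -> Pr
int × int -> Pr × Base
int × int -> Base × Base
int × int -> int × Base
int × int -> int × int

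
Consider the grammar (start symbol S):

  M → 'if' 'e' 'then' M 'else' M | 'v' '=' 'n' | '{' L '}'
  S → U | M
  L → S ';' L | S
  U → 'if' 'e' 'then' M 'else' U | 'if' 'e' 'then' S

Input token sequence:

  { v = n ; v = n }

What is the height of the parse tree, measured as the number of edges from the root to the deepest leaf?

6

[S [M { [L [S [M v = n]] ; [L [S [M v = n]]]] }]]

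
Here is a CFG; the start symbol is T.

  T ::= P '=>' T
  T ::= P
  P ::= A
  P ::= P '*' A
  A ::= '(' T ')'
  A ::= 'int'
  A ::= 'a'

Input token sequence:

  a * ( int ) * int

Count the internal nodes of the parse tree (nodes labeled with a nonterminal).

10

[T [P [P [P [A a]] * [A ( [T [P [A int]]] )]] * [A int]]]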